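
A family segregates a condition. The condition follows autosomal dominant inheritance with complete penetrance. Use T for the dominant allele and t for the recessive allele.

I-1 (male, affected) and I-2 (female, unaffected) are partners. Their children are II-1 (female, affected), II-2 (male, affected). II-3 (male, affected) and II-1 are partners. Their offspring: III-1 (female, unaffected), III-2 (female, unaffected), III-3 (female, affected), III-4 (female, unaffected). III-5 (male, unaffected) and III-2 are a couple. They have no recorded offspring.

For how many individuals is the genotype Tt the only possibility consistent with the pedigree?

3

Obligate heterozygotes: II-1 is affected so carries T and received t from I-2 (tt), so II-1 is Tt; II-2 is affected so carries T and received t from I-2 (tt), so II-2 is Tt; II-3 is affected so carries T and passed t to III-1 (tt), so II-3 is Tt.
Every other individual is either homozygous by phenotype or has at least one consistent homozygous assignment, so the count is 3.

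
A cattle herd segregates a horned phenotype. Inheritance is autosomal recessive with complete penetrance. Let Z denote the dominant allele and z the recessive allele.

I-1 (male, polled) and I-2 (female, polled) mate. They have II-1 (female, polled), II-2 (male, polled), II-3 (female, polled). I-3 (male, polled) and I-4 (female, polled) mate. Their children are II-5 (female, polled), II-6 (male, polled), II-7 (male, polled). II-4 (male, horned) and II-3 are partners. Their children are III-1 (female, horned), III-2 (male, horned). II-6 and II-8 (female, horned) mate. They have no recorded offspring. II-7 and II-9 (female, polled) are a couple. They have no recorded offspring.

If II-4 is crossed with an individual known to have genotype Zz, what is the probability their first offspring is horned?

II-4 is horned, so II-4 is zz.
The cross gives 1/2 Zz : 1/2 zz, so P(offspring is horned) = 1/2.

1/2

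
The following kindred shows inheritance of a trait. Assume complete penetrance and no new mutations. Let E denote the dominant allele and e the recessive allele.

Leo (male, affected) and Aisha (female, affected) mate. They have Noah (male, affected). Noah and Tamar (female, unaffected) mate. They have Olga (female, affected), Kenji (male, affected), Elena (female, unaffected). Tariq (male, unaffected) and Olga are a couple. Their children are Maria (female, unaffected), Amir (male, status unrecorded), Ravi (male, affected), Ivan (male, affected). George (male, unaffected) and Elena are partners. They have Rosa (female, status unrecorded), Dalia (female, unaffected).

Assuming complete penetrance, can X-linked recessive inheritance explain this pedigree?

Yes

A consistent assignment under X-linked recessive exists: Leo X^e Y, Aisha X^e X^e, Noah X^e Y, Tamar X^E X^e, Olga X^e X^e, Kenji X^e Y, Elena X^E X^e, Tariq X^E Y, George X^E Y, Maria X^E X^e, Amir X^e Y, Ravi X^e Y, Ivan X^e Y, Rosa X^E X^E, Dalia X^E X^E.
In this assignment every recorded phenotype matches its genotype and every non-founder's genotype is obtainable from its parents' genotypes, so the pedigree is consistent.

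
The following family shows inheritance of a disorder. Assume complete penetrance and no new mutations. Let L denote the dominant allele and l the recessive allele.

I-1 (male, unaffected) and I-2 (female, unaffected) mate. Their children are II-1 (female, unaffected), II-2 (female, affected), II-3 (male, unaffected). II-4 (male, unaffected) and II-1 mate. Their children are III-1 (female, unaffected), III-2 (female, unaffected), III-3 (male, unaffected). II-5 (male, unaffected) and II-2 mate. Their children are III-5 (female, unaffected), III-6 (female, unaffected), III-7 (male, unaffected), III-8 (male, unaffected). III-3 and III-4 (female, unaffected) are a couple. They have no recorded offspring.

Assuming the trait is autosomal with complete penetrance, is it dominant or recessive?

recessive

I-1 and I-2 are both unaffected yet have an affected child II-2. Under dominance, an affected child requires at least one affected parent, so the trait cannot be dominant.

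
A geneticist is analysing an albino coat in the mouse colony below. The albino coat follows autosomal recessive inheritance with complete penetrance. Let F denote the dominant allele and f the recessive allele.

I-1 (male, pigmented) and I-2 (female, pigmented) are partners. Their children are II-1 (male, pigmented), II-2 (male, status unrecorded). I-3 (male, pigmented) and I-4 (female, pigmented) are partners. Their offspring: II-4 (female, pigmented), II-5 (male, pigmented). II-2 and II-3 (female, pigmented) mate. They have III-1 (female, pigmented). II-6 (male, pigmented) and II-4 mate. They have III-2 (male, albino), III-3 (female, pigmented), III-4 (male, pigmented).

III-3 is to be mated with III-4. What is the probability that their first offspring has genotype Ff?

II-6 is pigmented so carries F and passed f to III-2 (ff), so II-6 is Ff.
II-4 is pigmented so carries F and passed f to III-2 (ff), so II-4 is Ff.
III-3 is a pigmented offspring of II-6 (Ff) × II-4 (Ff), whose cross gives 1/4 FF : 1/2 Ff : 1/4 ff; conditioning on being pigmented, III-3 is FF with probability 1/3, Ff with probability 2/3.
III-4 is a pigmented offspring of II-6 (Ff) × II-4 (Ff), whose cross gives 1/4 FF : 1/2 Ff : 1/4 ff; conditioning on being pigmented, III-4 is FF with probability 1/3, Ff with probability 2/3.
Summing over parental genotype combinations, P(offspring has genotype Ff) = 2/9·1/2 + 2/9·1/2 + 4/9·1/2 = 4/9.

4/9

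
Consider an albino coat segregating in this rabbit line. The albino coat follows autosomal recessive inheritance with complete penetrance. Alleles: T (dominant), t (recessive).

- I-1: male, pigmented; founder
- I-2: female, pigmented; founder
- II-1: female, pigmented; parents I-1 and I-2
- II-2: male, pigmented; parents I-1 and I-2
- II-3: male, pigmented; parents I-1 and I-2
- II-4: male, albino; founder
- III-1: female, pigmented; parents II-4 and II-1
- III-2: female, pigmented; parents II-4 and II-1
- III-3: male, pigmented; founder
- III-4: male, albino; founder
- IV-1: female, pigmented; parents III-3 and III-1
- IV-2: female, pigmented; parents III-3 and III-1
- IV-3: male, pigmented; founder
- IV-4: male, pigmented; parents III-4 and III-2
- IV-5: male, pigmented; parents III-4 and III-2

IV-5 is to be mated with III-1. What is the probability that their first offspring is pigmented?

IV-5 is pigmented so carries T and received t from III-4 (tt), so IV-5 is Tt.
III-1 is pigmented so carries T and received t from II-4 (tt), so III-1 is Tt.
The cross gives 1/4 TT : 1/2 Tt : 1/4 tt, so P(offspring is pigmented) = 3/4.

3/4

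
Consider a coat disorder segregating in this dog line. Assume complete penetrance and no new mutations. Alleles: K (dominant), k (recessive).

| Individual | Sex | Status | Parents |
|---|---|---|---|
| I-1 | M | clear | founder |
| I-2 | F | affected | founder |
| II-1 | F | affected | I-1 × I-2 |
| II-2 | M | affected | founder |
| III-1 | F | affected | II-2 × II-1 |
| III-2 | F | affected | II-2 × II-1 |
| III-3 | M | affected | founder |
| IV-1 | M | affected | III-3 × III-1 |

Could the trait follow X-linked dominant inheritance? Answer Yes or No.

Yes

A consistent assignment under X-linked dominant exists: I-1 X^k Y, I-2 X^K X^K, II-1 X^K X^k, II-2 X^K Y, III-1 X^K X^K, III-2 X^K X^K, III-3 X^K Y, IV-1 X^K Y.
In this assignment every recorded phenotype matches its genotype and every non-founder's genotype is obtainable from its parents' genotypes, so the pedigree is consistent.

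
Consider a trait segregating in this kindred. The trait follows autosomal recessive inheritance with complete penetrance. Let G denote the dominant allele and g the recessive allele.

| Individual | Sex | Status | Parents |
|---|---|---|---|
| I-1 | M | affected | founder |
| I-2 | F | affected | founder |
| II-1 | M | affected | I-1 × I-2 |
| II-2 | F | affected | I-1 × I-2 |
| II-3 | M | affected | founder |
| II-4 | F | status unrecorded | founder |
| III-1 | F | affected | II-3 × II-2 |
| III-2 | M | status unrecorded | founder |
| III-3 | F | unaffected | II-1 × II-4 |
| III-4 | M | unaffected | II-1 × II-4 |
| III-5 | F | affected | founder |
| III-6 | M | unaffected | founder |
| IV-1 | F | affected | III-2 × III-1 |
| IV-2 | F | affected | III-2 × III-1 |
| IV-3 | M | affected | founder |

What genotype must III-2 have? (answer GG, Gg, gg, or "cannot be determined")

cannot be determined

III-2's phenotype is unrecorded, and no parent or child forces a single allele at both positions; consistent genotype assignments exist with III-2 as Gg or gg.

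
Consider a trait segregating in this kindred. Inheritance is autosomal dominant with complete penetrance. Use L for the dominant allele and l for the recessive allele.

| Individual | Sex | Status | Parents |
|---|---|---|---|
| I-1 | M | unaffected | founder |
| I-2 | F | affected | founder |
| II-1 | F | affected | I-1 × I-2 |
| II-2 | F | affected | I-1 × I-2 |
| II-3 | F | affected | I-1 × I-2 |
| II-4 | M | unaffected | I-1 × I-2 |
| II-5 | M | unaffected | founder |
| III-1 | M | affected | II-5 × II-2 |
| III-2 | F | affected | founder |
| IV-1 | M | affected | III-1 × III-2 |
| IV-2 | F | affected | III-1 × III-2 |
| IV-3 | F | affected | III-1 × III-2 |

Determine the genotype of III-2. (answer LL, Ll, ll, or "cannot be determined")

cannot be determined

III-2's phenotype allows LL or Ll, and no parent or child forces a single allele at both positions; consistent genotype assignments exist with III-2 as LL or Ll.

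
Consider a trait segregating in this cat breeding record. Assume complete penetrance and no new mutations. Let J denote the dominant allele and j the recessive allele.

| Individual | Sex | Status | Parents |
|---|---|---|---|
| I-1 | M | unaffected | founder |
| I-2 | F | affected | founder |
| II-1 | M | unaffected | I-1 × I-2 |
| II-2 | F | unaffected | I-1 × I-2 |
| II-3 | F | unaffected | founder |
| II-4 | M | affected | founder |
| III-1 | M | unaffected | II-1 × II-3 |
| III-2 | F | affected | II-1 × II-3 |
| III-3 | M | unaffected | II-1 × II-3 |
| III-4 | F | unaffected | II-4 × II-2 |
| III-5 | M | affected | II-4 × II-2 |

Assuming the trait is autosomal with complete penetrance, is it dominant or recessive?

recessive

II-1 and II-3 are both unaffected yet have an affected child III-2. Under dominance, an affected child requires at least one affected parent, so the trait cannot be dominant.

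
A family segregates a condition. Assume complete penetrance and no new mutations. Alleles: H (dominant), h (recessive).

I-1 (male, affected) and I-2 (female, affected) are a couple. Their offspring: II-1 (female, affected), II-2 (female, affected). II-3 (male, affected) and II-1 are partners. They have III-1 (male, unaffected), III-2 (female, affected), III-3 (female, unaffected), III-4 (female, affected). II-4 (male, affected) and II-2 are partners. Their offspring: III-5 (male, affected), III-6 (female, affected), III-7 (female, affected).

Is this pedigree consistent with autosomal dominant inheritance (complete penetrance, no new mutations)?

A consistent assignment under autosomal dominant exists: I-1 HH, I-2 Hh, II-1 Hh, II-2 HH, II-3 Hh, II-4 HH, III-1 hh, III-2 HH, III-3 hh, III-4 HH, III-5 HH, III-6 HH, III-7 HH.
In this assignment every recorded phenotype matches its genotype and every non-founder's genotype is obtainable from its parents' genotypes, so the pedigree is consistent.

Yes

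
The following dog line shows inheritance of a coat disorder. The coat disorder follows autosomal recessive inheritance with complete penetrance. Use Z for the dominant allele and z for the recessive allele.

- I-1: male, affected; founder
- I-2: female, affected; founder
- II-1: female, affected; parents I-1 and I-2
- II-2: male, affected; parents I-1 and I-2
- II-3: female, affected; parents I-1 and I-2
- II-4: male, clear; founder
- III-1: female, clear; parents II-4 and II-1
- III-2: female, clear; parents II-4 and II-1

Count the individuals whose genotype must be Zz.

Obligate heterozygotes: III-1 is clear so carries Z and received z from II-1 (zz), so III-1 is Zz; III-2 is clear so carries Z and received z from II-1 (zz), so III-2 is Zz.
Every other individual is either homozygous by phenotype or has at least one consistent homozygous assignment, so the count is 2.

2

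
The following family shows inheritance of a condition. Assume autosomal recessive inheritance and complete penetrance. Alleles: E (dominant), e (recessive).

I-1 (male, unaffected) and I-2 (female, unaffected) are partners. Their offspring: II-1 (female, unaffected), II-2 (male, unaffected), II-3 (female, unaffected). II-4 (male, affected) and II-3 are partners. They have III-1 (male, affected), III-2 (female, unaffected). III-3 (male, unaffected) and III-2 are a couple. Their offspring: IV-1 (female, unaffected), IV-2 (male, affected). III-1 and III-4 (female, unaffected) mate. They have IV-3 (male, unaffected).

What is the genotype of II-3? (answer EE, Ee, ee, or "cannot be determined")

Ee

From phenotype alone, II-3 is EE or Ee.
II-3 is unaffected so carries E and passed e to III-1 (ee), so II-3 is Ee.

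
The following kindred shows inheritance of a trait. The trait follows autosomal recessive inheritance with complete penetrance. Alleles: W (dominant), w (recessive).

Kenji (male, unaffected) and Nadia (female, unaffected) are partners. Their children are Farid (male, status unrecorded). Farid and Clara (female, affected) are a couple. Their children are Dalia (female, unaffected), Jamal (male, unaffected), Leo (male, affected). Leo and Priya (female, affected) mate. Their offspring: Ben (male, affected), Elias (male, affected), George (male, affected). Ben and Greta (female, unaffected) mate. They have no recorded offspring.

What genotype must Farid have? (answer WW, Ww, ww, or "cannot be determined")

From phenotype alone, Farid is WW or Ww or ww.
Farid passed W to Dalia (Ww, whose w came from Clara) and passed w to Leo (ww), so Farid is Ww.

Ww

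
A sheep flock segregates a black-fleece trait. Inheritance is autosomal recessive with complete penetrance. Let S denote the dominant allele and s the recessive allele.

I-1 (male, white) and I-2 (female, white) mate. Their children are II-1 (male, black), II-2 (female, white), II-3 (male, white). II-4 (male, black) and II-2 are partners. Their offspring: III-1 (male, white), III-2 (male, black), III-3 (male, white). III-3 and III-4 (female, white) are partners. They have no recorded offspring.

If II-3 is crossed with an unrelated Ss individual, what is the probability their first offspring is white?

I-1 is white so carries S and passed s to II-1 (ss), so I-1 is Ss.
I-2 is white so carries S and passed s to II-1 (ss), so I-2 is Ss.
II-3 is a white offspring of I-1 (Ss) × I-2 (Ss), whose cross gives 1/4 SS : 1/2 Ss : 1/4 ss; conditioning on being white, II-3 is SS with probability 1/3, Ss with probability 2/3.
Summing over parental genotype combinations, P(offspring is white) = 1/3·1 + 2/3·3/4 = 5/6.

5/6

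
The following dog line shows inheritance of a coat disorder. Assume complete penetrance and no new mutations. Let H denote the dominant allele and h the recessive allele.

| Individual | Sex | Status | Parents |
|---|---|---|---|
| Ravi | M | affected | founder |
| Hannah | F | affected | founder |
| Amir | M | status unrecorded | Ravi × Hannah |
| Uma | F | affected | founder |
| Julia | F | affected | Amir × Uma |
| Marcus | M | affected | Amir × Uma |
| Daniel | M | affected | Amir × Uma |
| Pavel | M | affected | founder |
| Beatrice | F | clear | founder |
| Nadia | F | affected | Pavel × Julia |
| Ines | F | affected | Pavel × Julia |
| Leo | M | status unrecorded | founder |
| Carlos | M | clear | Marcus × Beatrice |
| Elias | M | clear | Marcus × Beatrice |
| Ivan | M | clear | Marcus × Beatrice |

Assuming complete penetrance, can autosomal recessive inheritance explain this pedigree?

Yes

A consistent assignment under autosomal recessive exists: Ravi hh, Hannah hh, Amir hh, Uma hh, Julia hh, Marcus hh, Daniel hh, Pavel hh, Beatrice HH, Nadia hh, Ines hh, Leo HH, Carlos Hh, Elias Hh, Ivan Hh.
In this assignment every recorded phenotype matches its genotype and every non-founder's genotype is obtainable from its parents' genotypes, so the pedigree is consistent.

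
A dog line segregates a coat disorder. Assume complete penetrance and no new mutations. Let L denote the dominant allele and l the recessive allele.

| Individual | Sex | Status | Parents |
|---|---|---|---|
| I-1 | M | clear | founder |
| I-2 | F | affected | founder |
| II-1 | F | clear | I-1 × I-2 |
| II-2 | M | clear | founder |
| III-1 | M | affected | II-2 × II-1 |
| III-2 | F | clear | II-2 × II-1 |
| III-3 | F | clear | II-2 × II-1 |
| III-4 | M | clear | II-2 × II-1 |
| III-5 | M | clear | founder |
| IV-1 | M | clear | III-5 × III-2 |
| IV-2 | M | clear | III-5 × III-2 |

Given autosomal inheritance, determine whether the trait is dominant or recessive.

recessive

II-2 and II-1 are both clear yet have an affected child III-1. Under dominance, an affected child requires at least one affected parent, so the trait cannot be dominant.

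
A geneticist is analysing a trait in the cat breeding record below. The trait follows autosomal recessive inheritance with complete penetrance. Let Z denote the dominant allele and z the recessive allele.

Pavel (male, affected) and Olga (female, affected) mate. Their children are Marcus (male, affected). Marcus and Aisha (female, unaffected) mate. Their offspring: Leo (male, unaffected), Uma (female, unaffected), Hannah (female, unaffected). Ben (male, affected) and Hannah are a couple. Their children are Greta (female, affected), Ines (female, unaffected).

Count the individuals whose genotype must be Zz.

4

Obligate heterozygotes: Leo is unaffected so carries Z and received z from Marcus (zz), so Leo is Zz; Uma is unaffected so carries Z and received z from Marcus (zz), so Uma is Zz; Hannah is unaffected so carries Z and received z from Marcus (zz), so Hannah is Zz; Ines is unaffected so carries Z and received z from Ben (zz), so Ines is Zz.
Every other individual is either homozygous by phenotype or has at least one consistent homozygous assignment, so the count is 4.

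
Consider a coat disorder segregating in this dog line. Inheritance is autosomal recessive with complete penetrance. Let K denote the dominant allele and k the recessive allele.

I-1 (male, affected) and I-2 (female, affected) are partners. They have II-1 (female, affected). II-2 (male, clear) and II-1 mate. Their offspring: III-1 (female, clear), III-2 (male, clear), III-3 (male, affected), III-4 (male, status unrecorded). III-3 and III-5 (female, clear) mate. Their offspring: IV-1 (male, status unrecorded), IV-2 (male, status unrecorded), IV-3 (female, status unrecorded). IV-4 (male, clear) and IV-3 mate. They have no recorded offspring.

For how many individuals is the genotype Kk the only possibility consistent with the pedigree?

3

Obligate heterozygotes: II-2 is clear so carries K and passed k to III-3 (kk), so II-2 is Kk; III-1 is clear so carries K and received k from II-1 (kk), so III-1 is Kk; III-2 is clear so carries K and received k from II-1 (kk), so III-2 is Kk.
Every other individual is either homozygous by phenotype or has at least one consistent homozygous assignment, so the count is 3.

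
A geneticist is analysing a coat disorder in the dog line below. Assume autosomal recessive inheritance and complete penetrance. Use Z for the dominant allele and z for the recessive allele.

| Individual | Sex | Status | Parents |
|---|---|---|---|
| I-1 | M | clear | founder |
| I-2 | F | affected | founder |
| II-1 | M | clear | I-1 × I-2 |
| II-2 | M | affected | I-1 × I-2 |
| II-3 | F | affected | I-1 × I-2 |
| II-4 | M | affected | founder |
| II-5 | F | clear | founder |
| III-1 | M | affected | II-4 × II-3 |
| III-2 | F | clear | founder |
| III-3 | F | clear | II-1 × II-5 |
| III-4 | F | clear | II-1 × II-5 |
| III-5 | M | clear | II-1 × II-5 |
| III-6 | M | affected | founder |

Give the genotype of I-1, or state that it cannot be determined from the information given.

Zz

From phenotype alone, I-1 is ZZ or Zz.
I-1 is clear so carries Z and passed z to II-2 (zz), so I-1 is Zz.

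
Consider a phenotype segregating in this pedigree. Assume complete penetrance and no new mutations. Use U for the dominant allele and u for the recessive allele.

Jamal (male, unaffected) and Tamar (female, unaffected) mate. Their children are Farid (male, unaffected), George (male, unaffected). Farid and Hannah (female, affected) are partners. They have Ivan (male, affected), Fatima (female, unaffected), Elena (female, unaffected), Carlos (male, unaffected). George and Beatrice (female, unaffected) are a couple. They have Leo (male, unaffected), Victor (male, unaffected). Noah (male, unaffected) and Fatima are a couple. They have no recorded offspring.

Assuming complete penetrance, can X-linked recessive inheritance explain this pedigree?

No

Under X-linked recessive, Carlos (unaffected, male) cannot arise from Farid (unaffected) × Hannah (affected).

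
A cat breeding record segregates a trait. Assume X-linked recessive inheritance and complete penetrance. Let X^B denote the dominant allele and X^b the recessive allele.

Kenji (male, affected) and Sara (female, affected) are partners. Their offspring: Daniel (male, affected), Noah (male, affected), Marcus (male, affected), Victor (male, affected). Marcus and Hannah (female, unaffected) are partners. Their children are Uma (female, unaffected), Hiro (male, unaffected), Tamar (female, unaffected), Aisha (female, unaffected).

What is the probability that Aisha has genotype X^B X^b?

Aisha is unaffected so carries B and received b from Marcus (X^b Y), so Aisha is X^B X^b, giving P(X^B X^b) = 1.

1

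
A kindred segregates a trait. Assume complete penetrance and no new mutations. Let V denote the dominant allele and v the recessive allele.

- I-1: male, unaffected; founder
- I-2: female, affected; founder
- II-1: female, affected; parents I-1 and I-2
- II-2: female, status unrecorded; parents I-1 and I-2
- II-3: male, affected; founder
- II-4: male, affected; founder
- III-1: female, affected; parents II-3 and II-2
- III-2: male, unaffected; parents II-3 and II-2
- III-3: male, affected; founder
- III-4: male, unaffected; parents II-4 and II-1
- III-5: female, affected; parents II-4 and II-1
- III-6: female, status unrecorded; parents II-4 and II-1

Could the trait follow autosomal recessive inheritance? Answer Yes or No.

Under autosomal recessive, III-4 (unaffected, male) cannot arise from II-4 (affected) × II-1 (affected).

No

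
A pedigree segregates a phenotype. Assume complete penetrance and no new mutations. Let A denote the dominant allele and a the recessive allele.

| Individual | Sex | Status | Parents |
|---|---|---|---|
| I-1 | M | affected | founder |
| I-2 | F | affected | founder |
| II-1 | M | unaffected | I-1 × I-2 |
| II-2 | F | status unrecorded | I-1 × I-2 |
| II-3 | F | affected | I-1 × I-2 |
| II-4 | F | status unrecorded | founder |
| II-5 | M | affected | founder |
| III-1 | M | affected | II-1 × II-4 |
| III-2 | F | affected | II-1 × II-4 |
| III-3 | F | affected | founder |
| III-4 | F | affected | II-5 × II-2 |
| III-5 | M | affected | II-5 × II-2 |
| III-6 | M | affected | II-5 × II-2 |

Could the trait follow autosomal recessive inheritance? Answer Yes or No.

No

Under autosomal recessive, II-1 (unaffected, male) cannot arise from I-1 (affected) × I-2 (affected).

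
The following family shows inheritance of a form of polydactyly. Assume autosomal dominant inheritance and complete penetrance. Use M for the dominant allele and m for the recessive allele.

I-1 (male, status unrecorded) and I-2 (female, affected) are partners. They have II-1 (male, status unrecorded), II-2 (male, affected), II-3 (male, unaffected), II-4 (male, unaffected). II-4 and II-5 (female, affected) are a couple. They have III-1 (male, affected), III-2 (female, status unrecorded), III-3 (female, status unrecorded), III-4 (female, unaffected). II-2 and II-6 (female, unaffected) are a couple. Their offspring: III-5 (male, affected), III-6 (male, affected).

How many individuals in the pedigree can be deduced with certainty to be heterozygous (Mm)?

Obligate heterozygotes: I-2 is affected so carries M and passed m to II-3 (mm), so I-2 is Mm; II-5 is affected so carries M and passed m to III-4 (mm), so II-5 is Mm; III-1 is affected so carries M and received m from II-4 (mm), so III-1 is Mm; III-5 is affected so carries M and received m from II-6 (mm), so III-5 is Mm; III-6 is affected so carries M and received m from II-6 (mm), so III-6 is Mm.
Every other individual is either homozygous by phenotype or has at least one consistent homozygous assignment, so the count is 5.

5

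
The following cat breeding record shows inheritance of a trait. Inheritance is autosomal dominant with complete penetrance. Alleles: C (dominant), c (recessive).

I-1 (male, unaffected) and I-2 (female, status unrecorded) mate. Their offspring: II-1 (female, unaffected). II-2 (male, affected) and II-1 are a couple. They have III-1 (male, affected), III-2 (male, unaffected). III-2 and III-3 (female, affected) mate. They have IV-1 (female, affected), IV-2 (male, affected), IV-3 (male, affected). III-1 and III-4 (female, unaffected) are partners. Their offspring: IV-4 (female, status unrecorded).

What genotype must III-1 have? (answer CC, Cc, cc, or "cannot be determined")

Cc

From phenotype alone, III-1 is CC or Cc.
III-1 is affected so carries C and received c from II-1 (cc), so III-1 is Cc.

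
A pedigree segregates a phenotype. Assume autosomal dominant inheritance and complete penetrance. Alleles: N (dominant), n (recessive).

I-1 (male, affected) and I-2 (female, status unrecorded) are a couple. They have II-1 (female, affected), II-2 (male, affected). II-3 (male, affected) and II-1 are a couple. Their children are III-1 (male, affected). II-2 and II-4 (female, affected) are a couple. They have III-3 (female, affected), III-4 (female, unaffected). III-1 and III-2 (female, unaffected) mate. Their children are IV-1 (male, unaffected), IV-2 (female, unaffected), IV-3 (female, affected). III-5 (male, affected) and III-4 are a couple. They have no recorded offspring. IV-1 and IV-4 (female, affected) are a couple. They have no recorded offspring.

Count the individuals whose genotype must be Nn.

4

Obligate heterozygotes: II-2 is affected so carries N and passed n to III-4 (nn), so II-2 is Nn; II-4 is affected so carries N and passed n to III-4 (nn), so II-4 is Nn; III-1 is affected so carries N and passed n to IV-1 (nn), so III-1 is Nn; IV-3 is affected so carries N and received n from III-2 (nn), so IV-3 is Nn.
Every other individual is either homozygous by phenotype or has at least one consistent homozygous assignment, so the count is 4.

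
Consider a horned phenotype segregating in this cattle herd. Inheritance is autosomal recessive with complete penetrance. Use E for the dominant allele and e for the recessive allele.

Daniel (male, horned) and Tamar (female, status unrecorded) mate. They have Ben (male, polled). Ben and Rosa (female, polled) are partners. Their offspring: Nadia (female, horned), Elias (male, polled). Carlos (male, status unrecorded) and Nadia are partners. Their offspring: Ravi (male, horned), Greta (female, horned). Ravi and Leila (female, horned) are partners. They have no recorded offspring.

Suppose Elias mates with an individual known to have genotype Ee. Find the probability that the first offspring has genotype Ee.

Ben is polled so carries E and received e from Daniel (ee), so Ben is Ee.
Rosa is polled so carries E and passed e to Nadia (ee), so Rosa is Ee.
Elias is a polled offspring of Ben (Ee) × Rosa (Ee), whose cross gives 1/4 EE : 1/2 Ee : 1/4 ee; conditioning on being polled, Elias is EE with probability 1/3, Ee with probability 2/3.
Summing over parental genotype combinations, P(offspring has genotype Ee) = 1/3·1/2 + 2/3·1/2 = 1/2.

1/2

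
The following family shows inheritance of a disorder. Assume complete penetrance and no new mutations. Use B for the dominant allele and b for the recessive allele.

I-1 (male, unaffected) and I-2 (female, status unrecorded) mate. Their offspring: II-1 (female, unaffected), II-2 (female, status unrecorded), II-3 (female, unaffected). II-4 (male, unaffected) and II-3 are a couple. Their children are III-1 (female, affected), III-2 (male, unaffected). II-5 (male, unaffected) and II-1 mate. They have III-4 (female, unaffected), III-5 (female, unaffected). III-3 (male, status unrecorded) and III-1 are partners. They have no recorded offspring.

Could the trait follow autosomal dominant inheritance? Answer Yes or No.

No

Under autosomal dominant, III-1 (affected, female) cannot arise from II-4 (unaffected) × II-3 (unaffected).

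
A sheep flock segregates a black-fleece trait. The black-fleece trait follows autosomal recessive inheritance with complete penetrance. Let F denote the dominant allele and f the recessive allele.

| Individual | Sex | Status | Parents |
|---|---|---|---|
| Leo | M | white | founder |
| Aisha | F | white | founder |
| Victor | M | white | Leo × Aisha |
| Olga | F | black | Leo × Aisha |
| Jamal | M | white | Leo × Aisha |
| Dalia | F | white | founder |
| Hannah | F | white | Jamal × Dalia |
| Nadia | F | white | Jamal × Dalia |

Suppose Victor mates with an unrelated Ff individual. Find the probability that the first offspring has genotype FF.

1/3

Leo is white so carries F and passed f to Olga (ff), so Leo is Ff.
Aisha is white so carries F and passed f to Olga (ff), so Aisha is Ff.
Victor is a white offspring of Leo (Ff) × Aisha (Ff), whose cross gives 1/4 FF : 1/2 Ff : 1/4 ff; conditioning on being white, Victor is FF with probability 1/3, Ff with probability 2/3.
Summing over parental genotype combinations, P(offspring has genotype FF) = 1/3·1/2 + 2/3·1/4 = 1/3.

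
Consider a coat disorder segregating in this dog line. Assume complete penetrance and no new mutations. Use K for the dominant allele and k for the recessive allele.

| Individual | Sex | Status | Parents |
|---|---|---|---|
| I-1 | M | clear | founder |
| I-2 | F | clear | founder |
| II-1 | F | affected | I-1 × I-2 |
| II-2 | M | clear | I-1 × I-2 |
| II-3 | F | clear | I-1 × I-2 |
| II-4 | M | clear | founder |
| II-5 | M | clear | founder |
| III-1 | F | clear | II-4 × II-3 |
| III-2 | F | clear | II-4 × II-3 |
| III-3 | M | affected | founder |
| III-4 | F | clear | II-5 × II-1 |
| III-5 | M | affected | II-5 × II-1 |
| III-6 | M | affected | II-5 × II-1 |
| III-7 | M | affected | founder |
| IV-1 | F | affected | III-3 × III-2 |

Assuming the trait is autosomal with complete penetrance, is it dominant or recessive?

recessive

I-1 and I-2 are both clear yet have an affected child II-1. Under dominance, an affected child requires at least one affected parent, so the trait cannot be dominant.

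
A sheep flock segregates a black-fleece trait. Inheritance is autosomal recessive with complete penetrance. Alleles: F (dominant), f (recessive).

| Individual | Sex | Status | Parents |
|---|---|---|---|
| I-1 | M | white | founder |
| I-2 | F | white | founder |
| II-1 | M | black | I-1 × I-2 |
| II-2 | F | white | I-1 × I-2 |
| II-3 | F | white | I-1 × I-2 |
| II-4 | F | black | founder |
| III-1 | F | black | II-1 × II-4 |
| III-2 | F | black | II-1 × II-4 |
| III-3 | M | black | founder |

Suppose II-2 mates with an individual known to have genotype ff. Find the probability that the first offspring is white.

2/3

I-1 is white so carries F and passed f to II-1 (ff), so I-1 is Ff.
I-2 is white so carries F and passed f to II-1 (ff), so I-2 is Ff.
II-2 is a white offspring of I-1 (Ff) × I-2 (Ff), whose cross gives 1/4 FF : 1/2 Ff : 1/4 ff; conditioning on being white, II-2 is FF with probability 1/3, Ff with probability 2/3.
Summing over parental genotype combinations, P(offspring is white) = 1/3·1 + 2/3·1/2 = 2/3.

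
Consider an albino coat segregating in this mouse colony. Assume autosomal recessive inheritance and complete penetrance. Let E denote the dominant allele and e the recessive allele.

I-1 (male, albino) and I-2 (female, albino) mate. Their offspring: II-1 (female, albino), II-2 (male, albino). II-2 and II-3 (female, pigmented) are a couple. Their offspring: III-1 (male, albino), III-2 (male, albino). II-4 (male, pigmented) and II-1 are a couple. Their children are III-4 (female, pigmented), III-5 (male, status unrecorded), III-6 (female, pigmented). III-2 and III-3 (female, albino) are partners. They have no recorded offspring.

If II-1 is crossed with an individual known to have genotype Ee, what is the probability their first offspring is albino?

1/2

II-1 is albino, so II-1 is ee.
The cross gives 1/2 Ee : 1/2 ee, so P(offspring is albino) = 1/2.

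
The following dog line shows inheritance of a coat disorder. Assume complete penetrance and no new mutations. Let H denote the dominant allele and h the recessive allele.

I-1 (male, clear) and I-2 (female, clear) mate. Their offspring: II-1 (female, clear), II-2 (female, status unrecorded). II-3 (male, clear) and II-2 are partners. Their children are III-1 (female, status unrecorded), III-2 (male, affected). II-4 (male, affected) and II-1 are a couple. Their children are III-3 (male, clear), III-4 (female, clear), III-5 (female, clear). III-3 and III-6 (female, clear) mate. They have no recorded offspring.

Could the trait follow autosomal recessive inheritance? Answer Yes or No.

Yes

A consistent assignment under autosomal recessive exists: I-1 HH, I-2 Hh, II-1 HH, II-2 Hh, II-3 Hh, II-4 hh, III-1 HH, III-2 hh, III-3 Hh, III-4 Hh, III-5 Hh, III-6 HH.
In this assignment every recorded phenotype matches its genotype and every non-founder's genotype is obtainable from its parents' genotypes, so the pedigree is consistent.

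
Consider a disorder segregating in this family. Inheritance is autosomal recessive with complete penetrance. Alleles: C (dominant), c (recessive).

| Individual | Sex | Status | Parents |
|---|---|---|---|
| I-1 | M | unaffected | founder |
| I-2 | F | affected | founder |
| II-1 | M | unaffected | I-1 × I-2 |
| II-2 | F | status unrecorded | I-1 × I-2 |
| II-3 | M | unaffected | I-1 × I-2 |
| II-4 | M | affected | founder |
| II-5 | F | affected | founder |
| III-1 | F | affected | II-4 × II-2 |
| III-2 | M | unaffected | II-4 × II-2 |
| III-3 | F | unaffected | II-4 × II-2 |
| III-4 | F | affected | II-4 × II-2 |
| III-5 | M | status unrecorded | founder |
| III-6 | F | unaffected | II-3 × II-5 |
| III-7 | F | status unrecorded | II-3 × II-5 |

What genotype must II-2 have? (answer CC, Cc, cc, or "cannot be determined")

From phenotype alone, II-2 is CC or Cc or cc.
II-2 passed C to III-2 (Cc, whose c came from II-4) and received c from I-2 (cc), so II-2 is Cc.

Cc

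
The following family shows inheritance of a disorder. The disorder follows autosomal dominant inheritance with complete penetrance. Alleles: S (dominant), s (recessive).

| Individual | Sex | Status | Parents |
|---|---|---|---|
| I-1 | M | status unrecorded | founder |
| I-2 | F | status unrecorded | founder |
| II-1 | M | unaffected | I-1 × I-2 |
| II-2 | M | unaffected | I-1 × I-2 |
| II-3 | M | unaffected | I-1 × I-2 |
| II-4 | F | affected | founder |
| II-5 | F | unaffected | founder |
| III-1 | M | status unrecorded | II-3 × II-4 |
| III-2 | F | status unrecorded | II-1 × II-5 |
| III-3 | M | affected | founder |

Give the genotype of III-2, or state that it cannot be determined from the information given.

From phenotype alone, III-2 is SS or Ss or ss.
III-2 received s from II-1 (ss) and received s from II-5 (ss), so III-2 is ss.

ss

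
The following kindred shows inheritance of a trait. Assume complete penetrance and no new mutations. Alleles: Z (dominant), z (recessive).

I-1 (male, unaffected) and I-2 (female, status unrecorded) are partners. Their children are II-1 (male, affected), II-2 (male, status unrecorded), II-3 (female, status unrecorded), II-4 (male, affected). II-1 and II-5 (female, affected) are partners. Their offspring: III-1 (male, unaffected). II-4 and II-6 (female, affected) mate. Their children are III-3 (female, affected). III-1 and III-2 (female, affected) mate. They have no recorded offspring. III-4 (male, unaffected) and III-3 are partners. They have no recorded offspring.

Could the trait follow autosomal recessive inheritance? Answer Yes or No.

No

Under autosomal recessive, III-1 (unaffected, male) cannot arise from II-1 (affected) × II-5 (affected).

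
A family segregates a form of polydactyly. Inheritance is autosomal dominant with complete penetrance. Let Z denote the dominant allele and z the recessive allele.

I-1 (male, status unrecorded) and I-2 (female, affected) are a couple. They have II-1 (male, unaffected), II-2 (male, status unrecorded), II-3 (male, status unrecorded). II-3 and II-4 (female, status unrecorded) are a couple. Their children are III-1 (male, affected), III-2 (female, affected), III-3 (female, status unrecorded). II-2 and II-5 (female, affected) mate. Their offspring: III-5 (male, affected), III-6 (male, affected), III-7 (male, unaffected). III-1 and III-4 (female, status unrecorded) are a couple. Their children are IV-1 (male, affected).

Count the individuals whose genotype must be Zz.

Obligate heterozygotes: I-2 is affected so carries Z and passed z to II-1 (zz), so I-2 is Zz; II-5 is affected so carries Z and passed z to III-7 (zz), so II-5 is Zz.
Every other individual is either homozygous by phenotype or has at least one consistent homozygous assignment, so the count is 2.

2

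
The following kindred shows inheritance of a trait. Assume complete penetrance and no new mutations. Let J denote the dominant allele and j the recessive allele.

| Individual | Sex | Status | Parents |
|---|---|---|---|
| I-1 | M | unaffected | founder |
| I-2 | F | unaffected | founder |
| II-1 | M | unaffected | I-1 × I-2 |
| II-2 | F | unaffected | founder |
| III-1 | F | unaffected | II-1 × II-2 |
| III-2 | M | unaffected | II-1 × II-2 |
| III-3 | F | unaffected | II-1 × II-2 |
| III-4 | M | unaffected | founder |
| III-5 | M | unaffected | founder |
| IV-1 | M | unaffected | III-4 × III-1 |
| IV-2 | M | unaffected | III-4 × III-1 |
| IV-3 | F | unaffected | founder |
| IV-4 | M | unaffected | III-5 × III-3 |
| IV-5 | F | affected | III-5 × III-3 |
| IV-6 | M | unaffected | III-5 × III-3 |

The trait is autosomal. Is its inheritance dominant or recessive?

recessive

III-5 and III-3 are both unaffected yet have an affected child IV-5. Under dominance, an affected child requires at least one affected parent, so the trait cannot be dominant.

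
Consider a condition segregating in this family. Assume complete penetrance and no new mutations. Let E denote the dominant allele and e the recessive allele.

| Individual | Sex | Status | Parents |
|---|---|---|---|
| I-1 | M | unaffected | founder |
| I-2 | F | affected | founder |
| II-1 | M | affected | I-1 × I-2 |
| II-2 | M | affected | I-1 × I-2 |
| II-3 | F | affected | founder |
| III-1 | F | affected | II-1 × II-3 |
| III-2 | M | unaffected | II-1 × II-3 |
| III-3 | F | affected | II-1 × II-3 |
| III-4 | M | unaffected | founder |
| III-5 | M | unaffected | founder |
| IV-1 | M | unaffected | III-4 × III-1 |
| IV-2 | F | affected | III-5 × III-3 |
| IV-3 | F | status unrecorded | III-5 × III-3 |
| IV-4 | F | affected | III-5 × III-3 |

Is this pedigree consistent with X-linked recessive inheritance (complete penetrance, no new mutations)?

No

Under X-linked recessive, III-2 (unaffected, male) cannot arise from II-1 (affected) × II-3 (affected).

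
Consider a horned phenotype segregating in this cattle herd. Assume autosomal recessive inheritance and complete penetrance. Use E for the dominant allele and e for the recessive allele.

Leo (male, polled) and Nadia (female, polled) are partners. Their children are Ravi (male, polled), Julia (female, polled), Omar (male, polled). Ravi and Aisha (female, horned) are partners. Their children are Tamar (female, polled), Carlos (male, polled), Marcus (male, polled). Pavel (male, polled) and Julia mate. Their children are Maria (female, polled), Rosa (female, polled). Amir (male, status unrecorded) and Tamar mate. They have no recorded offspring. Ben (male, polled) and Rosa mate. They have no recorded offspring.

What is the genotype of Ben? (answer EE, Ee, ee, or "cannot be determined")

Ben's phenotype allows EE or Ee, and no parent or child forces a single allele at both positions; consistent genotype assignments exist with Ben as EE or Ee.

cannot be determined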